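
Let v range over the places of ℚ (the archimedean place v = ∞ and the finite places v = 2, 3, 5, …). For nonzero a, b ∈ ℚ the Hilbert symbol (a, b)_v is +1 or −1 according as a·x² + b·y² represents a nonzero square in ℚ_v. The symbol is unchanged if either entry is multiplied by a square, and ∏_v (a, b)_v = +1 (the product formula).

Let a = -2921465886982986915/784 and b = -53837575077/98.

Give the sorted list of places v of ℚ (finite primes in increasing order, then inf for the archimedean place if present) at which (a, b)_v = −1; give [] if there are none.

Mod squares: a ≡ -1235, b ≡ -14586. Check v ∈ {∞, 2, 3, 5, 7, 11, 13, 17, 19}.
v=13: a=13^5·(≡12), b=13^3·(≡9) mod 13; (12|13)=+1, (9|13)=+1; (−1)^{5·3·6}·(+1)^3·(+1)^5 = +1.
v=19: a=19^3·(≡4), b=19^2·(≡5) mod 19; (4|19)=+1, (5|19)=+1; (−1)^{3·2·9}·(+1)^2·(+1)^3 = +1.
v=17: a=17^2·(≡10), b=17^1·(≡9) mod 17; (10|17)=-1, (9|17)=+1; (−1)^{2·1·8}·(-1)^1·(+1)^2 = -1.
v=5: a=5^1·(≡3), b=5^0·(≡1) mod 5; (3|5)=-1, (1|5)=+1; (−1)^{1·0·2}·(-1)^0·(+1)^1 = +1.
v=11: a=11^2·(≡7), b=11^3·(≡9) mod 11; (7|11)=-1, (9|11)=+1; (−1)^{2·3·5}·(-1)^3·(+1)^2 = -1.
v=∞: -1235 < 0 and -14586 < 0  ⇒  (a,b)_∞ = -1.
v=7: a=7^-2·(≡1), b=7^-2·(≡4) mod 7; (1|7)=+1, (4|7)=+1; (−1)^{-2·-2·3}·(+1)^-2·(+1)^-2 = +1.
v=3: a=3^8·(≡1), b=3^1·(≡1) mod 3; (1|3)=+1, (1|3)=+1; (−1)^{8·1·1}·(+1)^1·(+1)^8 = +1.
v=2: v_2(a)=-4, v_2(b)=-1; units ≡ 5, 3 (mod 8); ε·ε+αω+βω = 0·1+-4·1+-1·1 ≡ 1  ⇒  (a,b)_2 = -1.
Ram(-1235, -14586) = {2, 11, 17, ∞}; no ℚ_2-point on the conic.

[2, 11, 17, inf]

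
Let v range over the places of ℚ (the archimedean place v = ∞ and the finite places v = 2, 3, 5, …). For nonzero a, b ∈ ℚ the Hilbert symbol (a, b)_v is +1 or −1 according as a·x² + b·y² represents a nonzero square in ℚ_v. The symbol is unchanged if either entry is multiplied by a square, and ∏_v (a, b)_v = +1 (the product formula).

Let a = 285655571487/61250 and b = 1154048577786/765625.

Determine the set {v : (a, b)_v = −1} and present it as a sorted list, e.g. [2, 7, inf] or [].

(a, b) ≡ (1326, 26) mod (ℚ^×)²; places V = {2, 3, 5, 7, 11, 13, 17, 37, ∞}.
(a,b)_17: α=3, u≡6; β=4, v≡8 (mod 17); (6|17)=-1, (8|17)=+1; sign (−1)^0·-1^4·+1^3 = +1.
(a,b)_2: α=-1, β=1; u≡7, v≡5 (mod 8); ε(u)ε(v)=1·0, αω(v)=-1·1, βω(u)=1·0; sum ≡ 1  ⇒  -1.
(a,b)_13: α=1, u≡7; β=1, v≡6 (mod 13); (7|13)=-1, (6|13)=-1; sign (−1)^0·-1^1·-1^1 = +1.
(a,b)_7: α=-2, u≡5; β=-2, v≡6 (mod 7); (5|7)=-1, (6|7)=-1; sign (−1)^0·-1^-2·-1^-2 = +1.
(a,b)_3: α=3, u≡1; β=12, v≡2 (mod 3); (1|3)=+1, (2|3)=-1; sign (−1)^0·+1^12·-1^3 = -1.
(a,b)_∞: sgn(1326)=+, sgn(26)=+, so +1.
(a,b)_5: α=-4, u≡4; β=-6, v≡4 (mod 5); (4|5)=+1, (4|5)=+1; sign (−1)^0·+1^-6·+1^-4 = +1.
(a,b)_11: α=2, u≡10; β=0, v≡9 (mod 11); (10|11)=-1, (9|11)=+1; sign (−1)^0·-1^0·+1^2 = +1.
(a,b)_37: α=2, u≡15; β=0, v≡27 (mod 37); (15|37)=-1, (27|37)=+1; sign (−1)^0·-1^0·+1^2 = +1.
|Ram(1326, 26)| = 2, even; anisotropic at {2, 3}.

[2, 3]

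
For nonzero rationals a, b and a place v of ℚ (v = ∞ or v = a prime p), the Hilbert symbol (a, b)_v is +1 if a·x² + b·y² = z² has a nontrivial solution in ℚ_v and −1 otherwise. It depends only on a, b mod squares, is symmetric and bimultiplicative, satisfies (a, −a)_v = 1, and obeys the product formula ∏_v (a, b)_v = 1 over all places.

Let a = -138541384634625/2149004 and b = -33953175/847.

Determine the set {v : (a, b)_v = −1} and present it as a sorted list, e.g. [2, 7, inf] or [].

Mod squares: a ≡ -7315, b ≡ -161. Check v ∈ {∞, 2, 3, 5, 7, 11, 13, 17, 19, 23}.
v=23: a=23^2·(≡14), b=23^1·(≡4) mod 23; (14|23)=-1, (4|23)=+1; (−1)^{2·1·11}·(-1)^1·(+1)^2 = -1.
v=5: a=5^3·(≡2), b=5^2·(≡4) mod 5; (2|5)=-1, (4|5)=+1; (−1)^{3·2·2}·(-1)^2·(+1)^3 = +1.
v=11: a=11^-1·(≡7), b=11^-2·(≡9) mod 11; (7|11)=-1, (9|11)=+1; (−1)^{-1·-2·5}·(-1)^-2·(+1)^-1 = +1.
v=17: a=17^-2·(≡11), b=17^0·(≡9) mod 17; (11|17)=-1, (9|17)=+1; (−1)^{-2·0·8}·(-1)^0·(+1)^-2 = +1.
v=7: a=7^5·(≡3), b=7^-1·(≡5) mod 7; (3|7)=-1, (5|7)=-1; (−1)^{5·-1·3}·(-1)^-1·(-1)^5 = -1.
v=13: a=13^-2·(≡1), b=13^0·(≡2) mod 13; (1|13)=+1, (2|13)=-1; (−1)^{-2·0·6}·(+1)^0·(-1)^-2 = +1.
v=2: v_2(a)=-2, v_2(b)=0; units ≡ 5, 7 (mod 8); ε·ε+αω+βω = 0·1+-2·0+0·1 ≡ 0  ⇒  (a,b)_2 = +1.
v=3: a=3^8·(≡2), b=3^10·(≡1) mod 3; (2|3)=-1, (1|3)=+1; (−1)^{8·10·1}·(-1)^10·(+1)^8 = +1.
v=∞: -7315 < 0 and -161 < 0  ⇒  (a,b)_∞ = -1.
v=19: a=19^1·(≡14), b=19^0·(≡10) mod 19; (14|19)=-1, (10|19)=-1; (−1)^{1·0·9}·(-1)^0·(-1)^1 = -1.
|Ram(-7315, -161)| = 4, even; anisotropic at {7, 19, 23, ∞}.

[7, 19, 23, inf]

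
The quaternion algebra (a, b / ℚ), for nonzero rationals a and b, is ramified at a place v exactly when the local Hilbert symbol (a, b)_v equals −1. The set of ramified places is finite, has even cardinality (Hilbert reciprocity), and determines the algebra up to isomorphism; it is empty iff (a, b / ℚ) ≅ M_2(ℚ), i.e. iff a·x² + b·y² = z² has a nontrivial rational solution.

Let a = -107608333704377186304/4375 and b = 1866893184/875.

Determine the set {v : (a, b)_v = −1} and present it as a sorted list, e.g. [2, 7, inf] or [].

[2, 5, 7, 13]

Mod squares: a ≡ -3458, b ≡ 17290. Check v ∈ {∞, 2, 3, 5, 7, 13, 19}.
v=∞: -3458 < 0 and 17290 > 0  ⇒  (a,b)_∞ = +1.
v=5: a=5^-4·(≡3), b=5^-3·(≡2) mod 5; (3|5)=-1, (2|5)=-1; (−1)^{-4·-3·2}·(-1)^-3·(-1)^-4 = -1.
v=3: a=3^20·(≡1), b=3^10·(≡1) mod 3; (1|3)=+1, (1|3)=+1; (−1)^{20·10·1}·(+1)^10·(+1)^20 = +1.
v=13: a=13^3·(≡6), b=13^1·(≡4) mod 13; (6|13)=-1, (4|13)=+1; (−1)^{3·1·6}·(-1)^1·(+1)^3 = -1.
v=7: a=7^-1·(≡3), b=7^-1·(≡5) mod 7; (3|7)=-1, (5|7)=-1; (−1)^{-1·-1·3}·(-1)^-1·(-1)^-1 = -1.
v=19: a=19^3·(≡18), b=19^1·(≡5) mod 19; (18|19)=-1, (5|19)=+1; (−1)^{3·1·9}·(-1)^1·(+1)^3 = +1.
v=2: v_2(a)=11, v_2(b)=7; units ≡ 7, 5 (mod 8); ε·ε+αω+βω = 1·0+11·1+7·0 ≡ 1  ⇒  (a,b)_2 = -1.
Ram(-3458, 17290) = {2, 5, 7, 13}; no ℚ_2-point on the conic.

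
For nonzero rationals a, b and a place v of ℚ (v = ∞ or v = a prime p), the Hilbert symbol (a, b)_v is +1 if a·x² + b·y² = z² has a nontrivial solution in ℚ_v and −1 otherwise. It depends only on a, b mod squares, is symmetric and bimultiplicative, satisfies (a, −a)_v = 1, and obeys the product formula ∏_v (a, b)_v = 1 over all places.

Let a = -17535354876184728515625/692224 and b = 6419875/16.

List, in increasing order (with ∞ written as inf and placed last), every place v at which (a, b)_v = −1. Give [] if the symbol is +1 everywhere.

Mod squares: a ≡ -23345, b ≡ 256795. Check v ∈ {∞, 2, 3, 5, 7, 11, 13, 23, 29}.
v=23: a=23^3·(≡15), b=23^1·(≡7) mod 23; (15|23)=-1, (7|23)=-1; (−1)^{3·1·11}·(-1)^1·(-1)^3 = -1.
v=3: a=3^6·(≡1), b=3^0·(≡1) mod 3; (1|3)=+1, (1|3)=+1; (−1)^{6·0·1}·(+1)^0·(+1)^6 = +1.
v=29: a=29^3·(≡16), b=29^1·(≡12) mod 29; (16|29)=+1, (12|29)=-1; (−1)^{3·1·14}·(+1)^1·(-1)^3 = -1.
v=5: a=5^9·(≡1), b=5^3·(≡4) mod 5; (1|5)=+1, (4|5)=+1; (−1)^{9·3·2}·(+1)^3·(+1)^9 = +1.
v=7: a=7^3·(≡2), b=7^1·(≡3) mod 7; (2|7)=+1, (3|7)=-1; (−1)^{3·1·3}·(+1)^1·(-1)^3 = +1.
v=∞: -23345 < 0 and 256795 > 0  ⇒  (a,b)_∞ = +1.
v=13: a=13^-2·(≡9), b=13^0·(≡11) mod 13; (9|13)=+1, (11|13)=-1; (−1)^{-2·0·6}·(+1)^0·(-1)^-2 = +1.
v=11: a=11^2·(≡7), b=11^1·(≡4) mod 11; (7|11)=-1, (4|11)=+1; (−1)^{2·1·5}·(-1)^1·(+1)^2 = -1.
v=2: v_2(a)=-12, v_2(b)=-4; units ≡ 7, 3 (mod 8); ε·ε+αω+βω = 1·1+-12·1+-4·0 ≡ 1  ⇒  (a,b)_2 = -1.
Ram(-23345, 256795) = {2, 11, 23, 29}; no ℚ_2-point on the conic.

[2, 11, 23, 29]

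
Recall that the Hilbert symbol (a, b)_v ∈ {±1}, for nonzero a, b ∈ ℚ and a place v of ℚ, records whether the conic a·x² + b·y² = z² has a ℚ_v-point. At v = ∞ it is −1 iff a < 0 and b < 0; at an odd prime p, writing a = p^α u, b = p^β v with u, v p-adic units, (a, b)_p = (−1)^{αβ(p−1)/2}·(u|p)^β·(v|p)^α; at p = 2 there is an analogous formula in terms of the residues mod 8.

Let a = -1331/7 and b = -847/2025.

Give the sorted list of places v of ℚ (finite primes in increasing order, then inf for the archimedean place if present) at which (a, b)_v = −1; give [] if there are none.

Mod squares: a ≡ -77, b ≡ -7. Check v ∈ {∞, 2, 3, 5, 7, 11}.
v=2: v_2(a)=0, v_2(b)=0; units ≡ 3, 1 (mod 8); ε·ε+αω+βω = 1·0+0·0+0·1 ≡ 0  ⇒  (a,b)_2 = +1.
v=5: a=5^0·(≡2), b=5^-2·(≡3) mod 5; (2|5)=-1, (3|5)=-1; (−1)^{0·-2·2}·(-1)^-2·(-1)^0 = +1.
v=∞: -77 < 0 and -7 < 0  ⇒  (a,b)_∞ = -1.
v=7: a=7^-1·(≡6), b=7^1·(≡6) mod 7; (6|7)=-1, (6|7)=-1; (−1)^{-1·1·3}·(-1)^1·(-1)^-1 = -1.
v=3: a=3^0·(≡1), b=3^-4·(≡2) mod 3; (1|3)=+1, (2|3)=-1; (−1)^{0·-4·1}·(+1)^-4·(-1)^0 = +1.
v=11: a=11^3·(≡3), b=11^2·(≡4) mod 11; (3|11)=+1, (4|11)=+1; (−1)^{3·2·5}·(+1)^2·(+1)^3 = +1.
(-77, -7 / ℚ) ramifies at {7, ∞}: a division algebra.

[7, inf]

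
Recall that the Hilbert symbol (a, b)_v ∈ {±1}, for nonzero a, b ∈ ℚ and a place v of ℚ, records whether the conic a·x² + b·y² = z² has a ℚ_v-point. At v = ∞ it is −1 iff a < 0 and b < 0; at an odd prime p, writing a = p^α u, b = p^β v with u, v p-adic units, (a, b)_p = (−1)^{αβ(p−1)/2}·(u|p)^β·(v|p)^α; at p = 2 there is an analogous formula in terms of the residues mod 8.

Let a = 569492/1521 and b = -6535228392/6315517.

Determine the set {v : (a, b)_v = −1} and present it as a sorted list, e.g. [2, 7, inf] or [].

[2, 3]

(a, b) ≡ (77, -546) mod (ℚ^×)²; places V = {2, 3, 7, 11, 13, 17, 41, 43, ∞}.
(a,b)_3: α=-2, u≡2; β=9, v≡1 (mod 3); (2|3)=-1, (1|3)=+1; sign (−1)^0·-1^9·+1^-2 = -1.
(a,b)_13: α=-2, u≡3; β=-1, v≡4 (mod 13); (3|13)=+1, (4|13)=+1; sign (−1)^0·+1^-1·+1^-2 = +1.
(a,b)_7: α=1, u≡1; β=3, v≡6 (mod 7); (1|7)=+1, (6|7)=-1; sign (−1)^1·+1^3·-1^1 = +1.
(a,b)_17: α=0, u≡16; β=-2, v≡1 (mod 17); (16|17)=+1, (1|17)=+1; sign (−1)^0·+1^-2·+1^0 = +1.
(a,b)_∞: sgn(77)=+, sgn(-546)=−, so +1.
(a,b)_43: α=2, u≡30; β=0, v≡11 (mod 43); (30|43)=-1, (11|43)=+1; sign (−1)^0·-1^0·+1^2 = +1.
(a,b)_11: α=1, u≡2; β=2, v≡9 (mod 11); (2|11)=-1, (9|11)=+1; sign (−1)^0·-1^2·+1^1 = +1.
(a,b)_41: α=0, u≡21; β=-2, v≡34 (mod 41); (21|41)=+1, (34|41)=-1; sign (−1)^0·+1^-2·-1^0 = +1.
(a,b)_2: α=2, β=3; u≡5, v≡7 (mod 8); ε(u)ε(v)=0·1, αω(v)=2·0, βω(u)=3·1; sum ≡ 1  ⇒  -1.
|Ram(77, -546)| = 2, even; anisotropic at {2, 3}.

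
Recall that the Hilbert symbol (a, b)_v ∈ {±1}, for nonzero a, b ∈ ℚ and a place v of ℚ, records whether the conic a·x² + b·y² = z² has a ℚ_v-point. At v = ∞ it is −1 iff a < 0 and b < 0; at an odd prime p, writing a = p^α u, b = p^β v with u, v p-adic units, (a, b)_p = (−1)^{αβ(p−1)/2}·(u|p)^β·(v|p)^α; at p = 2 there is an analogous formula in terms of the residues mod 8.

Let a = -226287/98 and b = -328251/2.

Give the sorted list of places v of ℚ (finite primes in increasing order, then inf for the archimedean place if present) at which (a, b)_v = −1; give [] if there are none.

(a, b) ≡ (-174, -13398) mod (ℚ^×)²; places V = {2, 3, 7, 11, 17, 29, ∞}.
(a,b)_3: α=3, u≡2; β=1, v≡1 (mod 3); (2|3)=-1, (1|3)=+1; sign (−1)^1·-1^1·+1^3 = +1.
(a,b)_2: α=-1, β=-1; u≡1, v≡5 (mod 8); ε(u)ε(v)=0·0, αω(v)=-1·1, βω(u)=-1·0; sum ≡ 1  ⇒  -1.
(a,b)_7: α=-2, u≡1; β=3, v≡1 (mod 7); (1|7)=+1, (1|7)=+1; sign (−1)^0·+1^3·+1^-2 = +1.
(a,b)_29: α=1, u≡13; β=1, v≡10 (mod 29); (13|29)=+1, (10|29)=-1; sign (−1)^0·+1^1·-1^1 = -1.
(a,b)_17: α=2, u≡13; β=0, v≡1 (mod 17); (13|17)=+1, (1|17)=+1; sign (−1)^0·+1^0·+1^2 = +1.
(a,b)_∞: sgn(-174)=−, sgn(-13398)=−, so -1.
(a,b)_11: α=0, u≡6; β=1, v≡1 (mod 11); (6|11)=-1, (1|11)=+1; sign (−1)^0·-1^1·+1^0 = -1.
(-174, -13398 / ℚ) ramifies at {2, 11, 29, ∞}: a division algebra.

[2, 11, 29, inf]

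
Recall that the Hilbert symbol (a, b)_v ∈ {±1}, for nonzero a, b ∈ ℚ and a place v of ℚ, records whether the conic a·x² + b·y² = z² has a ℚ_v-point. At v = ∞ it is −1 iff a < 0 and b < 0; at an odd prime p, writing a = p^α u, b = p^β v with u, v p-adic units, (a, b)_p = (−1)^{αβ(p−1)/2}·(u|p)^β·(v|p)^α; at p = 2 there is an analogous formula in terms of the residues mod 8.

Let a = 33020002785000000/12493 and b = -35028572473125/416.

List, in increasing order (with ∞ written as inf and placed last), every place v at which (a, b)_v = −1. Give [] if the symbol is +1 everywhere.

[2, 3, 5, 7, 11, 13]

Mod squares: a ≡ 23205, b ≡ -2002. Check v ∈ {∞, 2, 3, 5, 7, 11, 13, 17, 23, 31}.
v=3: a=3^1·(≡1), b=3^2·(≡2) mod 3; (1|3)=+1, (2|3)=-1; (−1)^{1·2·1}·(+1)^2·(-1)^1 = -1.
v=2: v_2(a)=6, v_2(b)=-5; units ≡ 5, 7 (mod 8); ε·ε+αω+βω = 0·1+6·0+-5·1 ≡ 1  ⇒  (a,b)_2 = -1.
v=13: a=13^-1·(≡10), b=13^-1·(≡7) mod 13; (10|13)=+1, (7|13)=-1; (−1)^{-1·-1·6}·(+1)^-1·(-1)^-1 = -1.
v=31: a=31^-2·(≡27), b=31^0·(≡12) mod 31; (27|31)=-1, (12|31)=-1; (−1)^{-2·0·15}·(-1)^0·(-1)^-2 = +1.
v=5: a=5^7·(≡1), b=5^4·(≡3) mod 5; (1|5)=+1, (3|5)=-1; (−1)^{7·4·2}·(+1)^4·(-1)^7 = -1.
v=7: a=7^1·(≡4), b=7^1·(≡2) mod 7; (4|7)=+1, (2|7)=+1; (−1)^{1·1·3}·(+1)^1·(+1)^1 = -1.
v=∞: 23205 > 0 and -2002 < 0  ⇒  (a,b)_∞ = +1.
v=23: a=23^2·(≡5), b=23^4·(≡14) mod 23; (5|23)=-1, (14|23)=-1; (−1)^{2·4·11}·(-1)^4·(-1)^2 = +1.
v=17: a=17^3·(≡14), b=17^2·(≡9) mod 17; (14|17)=-1, (9|17)=+1; (−1)^{3·2·8}·(-1)^2·(+1)^3 = +1.
v=11: a=11^2·(≡8), b=11^1·(≡9) mod 11; (8|11)=-1, (9|11)=+1; (−1)^{2·1·5}·(-1)^1·(+1)^2 = -1.
(23205, -2002 / ℚ) ramifies at {2, 3, 5, 7, 11, 13}: a division algebra.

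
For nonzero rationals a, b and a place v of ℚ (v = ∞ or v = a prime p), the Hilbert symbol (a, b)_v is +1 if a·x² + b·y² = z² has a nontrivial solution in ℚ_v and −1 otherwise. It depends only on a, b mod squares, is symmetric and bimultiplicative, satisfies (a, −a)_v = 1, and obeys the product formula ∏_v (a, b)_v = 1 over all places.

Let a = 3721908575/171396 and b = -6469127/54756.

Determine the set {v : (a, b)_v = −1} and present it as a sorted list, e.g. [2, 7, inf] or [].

[11, 19]

Mod squares: a ≡ 1463, b ≡ -47. Check v ∈ {∞, 2, 3, 5, 7, 11, 13, 19, 23, 29, 47, 53}.
v=19: a=19^1·(≡6), b=19^0·(≡13) mod 19; (6|19)=+1, (13|19)=-1; (−1)^{1·0·9}·(+1)^0·(-1)^1 = -1.
v=47: a=47^0·(≡32), b=47^1·(≡22) mod 47; (32|47)=+1, (22|47)=-1; (−1)^{0·1·23}·(+1)^1·(-1)^0 = +1.
v=2: v_2(a)=-2, v_2(b)=-2; units ≡ 7, 1 (mod 8); ε·ε+αω+βω = 1·0+-2·0+-2·0 ≡ 0  ⇒  (a,b)_2 = +1.
v=11: a=11^3·(≡3), b=11^0·(≡8) mod 11; (3|11)=+1, (8|11)=-1; (−1)^{3·0·5}·(+1)^0·(-1)^3 = -1.
v=∞: 1463 > 0 and -47 < 0  ⇒  (a,b)_∞ = +1.
v=7: a=7^1·(≡6), b=7^2·(≡2) mod 7; (6|7)=-1, (2|7)=+1; (−1)^{1·2·3}·(-1)^2·(+1)^1 = +1.
v=3: a=3^-4·(≡2), b=3^-4·(≡1) mod 3; (2|3)=-1, (1|3)=+1; (−1)^{-4·-4·1}·(-1)^-4·(+1)^-4 = +1.
v=29: a=29^2·(≡5), b=29^0·(≡12) mod 29; (5|29)=+1, (12|29)=-1; (−1)^{2·0·14}·(+1)^0·(-1)^2 = +1.
v=13: a=13^0·(≡2), b=13^-2·(≡2) mod 13; (2|13)=-1, (2|13)=-1; (−1)^{0·-2·6}·(-1)^-2·(-1)^0 = +1.
v=5: a=5^2·(≡3), b=5^0·(≡3) mod 5; (3|5)=-1, (3|5)=-1; (−1)^{2·0·2}·(-1)^0·(-1)^2 = +1.
v=23: a=23^-2·(≡11), b=23^0·(≡21) mod 23; (11|23)=-1, (21|23)=-1; (−1)^{-2·0·11}·(-1)^0·(-1)^-2 = +1.
v=53: a=53^0·(≡8), b=53^2·(≡42) mod 53; (8|53)=-1, (42|53)=+1; (−1)^{0·2·26}·(-1)^2·(+1)^0 = +1.
Ram(1463, -47) = {11, 19}; no ℚ_11-point on the conic.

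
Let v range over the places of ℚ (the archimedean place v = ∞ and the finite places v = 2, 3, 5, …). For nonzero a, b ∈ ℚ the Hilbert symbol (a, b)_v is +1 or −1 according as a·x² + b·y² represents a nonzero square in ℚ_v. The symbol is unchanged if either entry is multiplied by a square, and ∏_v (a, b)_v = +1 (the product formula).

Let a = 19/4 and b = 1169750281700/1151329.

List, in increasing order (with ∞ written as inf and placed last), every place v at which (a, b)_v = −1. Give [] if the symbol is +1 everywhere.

Mod squares: a ≡ 19, b ≡ 572033. Check v ∈ {∞, 2, 5, 7, 11, 13, 17, 19, 23, 29, 37}.
v=13: a=13^0·(≡8), b=13^2·(≡7) mod 13; (8|13)=-1, (7|13)=-1; (−1)^{0·2·6}·(-1)^2·(-1)^0 = +1.
v=29: a=29^0·(≡12), b=29^-2·(≡21) mod 29; (12|29)=-1, (21|29)=-1; (−1)^{0·-2·14}·(-1)^-2·(-1)^0 = +1.
v=11: a=11^0·(≡2), b=11^3·(≡8) mod 11; (2|11)=-1, (8|11)=-1; (−1)^{0·3·5}·(-1)^3·(-1)^0 = -1.
v=∞: 19 > 0 and 572033 > 0  ⇒  (a,b)_∞ = +1.
v=7: a=7^0·(≡3), b=7^1·(≡1) mod 7; (3|7)=-1, (1|7)=+1; (−1)^{0·1·3}·(-1)^1·(+1)^0 = -1.
v=17: a=17^0·(≡9), b=17^1·(≡6) mod 17; (9|17)=+1, (6|17)=-1; (−1)^{0·1·8}·(+1)^1·(-1)^0 = +1.
v=5: a=5^0·(≡1), b=5^2·(≡2) mod 5; (1|5)=+1, (2|5)=-1; (−1)^{0·2·2}·(+1)^2·(-1)^0 = +1.
v=19: a=19^1·(≡5), b=19^1·(≡17) mod 19; (5|19)=+1, (17|19)=+1; (−1)^{1·1·9}·(+1)^1·(+1)^1 = -1.
v=2: v_2(a)=-2, v_2(b)=2; units ≡ 3, 1 (mod 8); ε·ε+αω+βω = 1·0+-2·0+2·1 ≡ 0  ⇒  (a,b)_2 = +1.
v=37: a=37^0·(≡14), b=37^-2·(≡6) mod 37; (14|37)=-1, (6|37)=-1; (−1)^{0·-2·18}·(-1)^-2·(-1)^0 = +1.
v=23: a=23^0·(≡22), b=23^1·(≡2) mod 23; (22|23)=-1, (2|23)=+1; (−1)^{0·1·11}·(-1)^1·(+1)^0 = -1.
(19, 572033 / ℚ) ramifies at {7, 11, 19, 23}: a division algebra.

[7, 11, 19, 23]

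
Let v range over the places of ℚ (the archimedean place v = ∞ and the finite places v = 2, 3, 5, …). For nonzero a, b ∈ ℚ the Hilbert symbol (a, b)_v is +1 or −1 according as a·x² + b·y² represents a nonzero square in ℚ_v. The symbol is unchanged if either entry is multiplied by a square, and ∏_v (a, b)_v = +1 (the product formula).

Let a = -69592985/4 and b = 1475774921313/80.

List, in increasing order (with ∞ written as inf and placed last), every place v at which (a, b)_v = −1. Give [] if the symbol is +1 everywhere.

[11, 17]

Mod squares: a ≡ -28985, b ≡ 1085. Check v ∈ {∞, 2, 3, 5, 7, 11, 17, 31}.
v=5: a=5^1·(≡2), b=5^-1·(≡3) mod 5; (2|5)=-1, (3|5)=-1; (−1)^{1·-1·2}·(-1)^-1·(-1)^1 = +1.
v=31: a=31^1·(≡29), b=31^1·(≡7) mod 31; (29|31)=-1, (7|31)=+1; (−1)^{1·1·15}·(-1)^1·(+1)^1 = +1.
v=2: v_2(a)=-2, v_2(b)=-4; units ≡ 7, 5 (mod 8); ε·ε+αω+βω = 1·0+-2·1+-4·0 ≡ 0  ⇒  (a,b)_2 = +1.
v=∞: -28985 < 0 and 1085 > 0  ⇒  (a,b)_∞ = +1.
v=11: a=11^1·(≡1), b=11^2·(≡8) mod 11; (1|11)=+1, (8|11)=-1; (−1)^{1·2·5}·(+1)^2·(-1)^1 = -1.
v=7: a=7^4·(≡4), b=7^5·(≡2) mod 7; (4|7)=+1, (2|7)=+1; (−1)^{4·5·3}·(+1)^5·(+1)^4 = +1.
v=17: a=17^1·(≡12), b=17^2·(≡5) mod 17; (12|17)=-1, (5|17)=-1; (−1)^{1·2·8}·(-1)^2·(-1)^1 = -1.
v=3: a=3^0·(≡1), b=3^4·(≡2) mod 3; (1|3)=+1, (2|3)=-1; (−1)^{0·4·1}·(+1)^4·(-1)^0 = +1.
Ram(-28985, 1085) = {11, 17}; no ℚ_11-point on the conic.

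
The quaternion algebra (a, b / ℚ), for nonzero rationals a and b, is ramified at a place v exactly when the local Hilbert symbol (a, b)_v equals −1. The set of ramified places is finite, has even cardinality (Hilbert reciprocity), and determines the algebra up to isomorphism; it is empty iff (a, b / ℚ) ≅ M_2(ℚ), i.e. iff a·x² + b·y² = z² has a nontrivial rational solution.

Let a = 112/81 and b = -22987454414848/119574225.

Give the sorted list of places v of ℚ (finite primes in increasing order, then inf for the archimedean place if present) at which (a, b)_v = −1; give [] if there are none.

(a, b) ≡ (7, -7158382) mod (ℚ^×)²; places V = {2, 3, 5, 7, 11, 23, 43, 47, ∞}.
(a,b)_7: α=1, u≡4; β=3, v≡1 (mod 7); (4|7)=+1, (1|7)=+1; sign (−1)^1·+1^3·+1^1 = -1.
(a,b)_∞: sgn(7)=+, sgn(-7158382)=−, so +1.
(a,b)_3: α=-4, u≡1; β=-14, v≡2 (mod 3); (1|3)=+1, (2|3)=-1; sign (−1)^0·+1^-14·-1^-4 = +1.
(a,b)_5: α=0, u≡2; β=-2, v≡3 (mod 5); (2|5)=-1, (3|5)=-1; sign (−1)^0·-1^-2·-1^0 = +1.
(a,b)_43: α=0, u≡12; β=1, v≡39 (mod 43); (12|43)=-1, (39|43)=-1; sign (−1)^0·-1^1·-1^0 = -1.
(a,b)_2: α=4, β=17; u≡7, v≡1 (mod 8); ε(u)ε(v)=1·0, αω(v)=4·0, βω(u)=17·0; sum ≡ 0  ⇒  +1.
(a,b)_11: α=0, u≡6; β=1, v≡9 (mod 11); (6|11)=-1, (9|11)=+1; sign (−1)^0·-1^1·+1^0 = -1.
(a,b)_47: α=0, u≡42; β=1, v≡36 (mod 47); (42|47)=+1, (36|47)=+1; sign (−1)^0·+1^1·+1^0 = +1.
(a,b)_23: α=0, u≡17; β=1, v≡1 (mod 23); (17|23)=-1, (1|23)=+1; sign (−1)^0·-1^1·+1^0 = -1.
|Ram(7, -7158382)| = 4, even; anisotropic at {7, 11, 23, 43}.

[7, 11, 23, 43]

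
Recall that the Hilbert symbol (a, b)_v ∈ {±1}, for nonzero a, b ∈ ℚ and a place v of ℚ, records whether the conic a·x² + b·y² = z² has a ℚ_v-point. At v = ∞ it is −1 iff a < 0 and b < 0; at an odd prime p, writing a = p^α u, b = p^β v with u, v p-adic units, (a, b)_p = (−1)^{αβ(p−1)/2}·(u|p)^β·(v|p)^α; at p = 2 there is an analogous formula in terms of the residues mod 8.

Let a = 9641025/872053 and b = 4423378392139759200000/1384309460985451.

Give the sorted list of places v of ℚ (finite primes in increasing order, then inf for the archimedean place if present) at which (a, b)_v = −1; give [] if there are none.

[5, 7]

Mod squares: a ≡ 13, b ≡ 23205. Check v ∈ {∞, 2, 3, 5, 7, 11, 13, 17, 23, 37}.
v=3: a=3^6·(≡1), b=3^19·(≡1) mod 3; (1|3)=+1, (1|3)=+1; (−1)^{6·19·1}·(+1)^19·(+1)^6 = +1.
v=7: a=7^-2·(≡3), b=7^-3·(≡4) mod 7; (3|7)=-1, (4|7)=+1; (−1)^{-2·-3·3}·(-1)^-3·(+1)^-2 = -1.
v=37: a=37^-2·(≡15), b=37^-6·(≡15) mod 37; (15|37)=-1, (15|37)=-1; (−1)^{-2·-6·18}·(-1)^-6·(-1)^-2 = +1.
v=13: a=13^-1·(≡4), b=13^-1·(≡10) mod 13; (4|13)=+1, (10|13)=+1; (−1)^{-1·-1·6}·(+1)^-1·(+1)^-1 = +1.
v=5: a=5^2·(≡2), b=5^5·(≡4) mod 5; (2|5)=-1, (4|5)=+1; (−1)^{2·5·2}·(-1)^5·(+1)^2 = -1.
v=17: a=17^0·(≡9), b=17^1·(≡6) mod 17; (9|17)=+1, (6|17)=-1; (−1)^{0·1·8}·(+1)^1·(-1)^0 = +1.
v=11: a=11^0·(≡7), b=11^-2·(≡10) mod 11; (7|11)=-1, (10|11)=-1; (−1)^{0·-2·5}·(-1)^-2·(-1)^0 = +1.
v=∞: 13 > 0 and 23205 > 0  ⇒  (a,b)_∞ = +1.
v=23: a=23^2·(≡4), b=23^4·(≡17) mod 23; (4|23)=+1, (17|23)=-1; (−1)^{2·4·11}·(+1)^4·(-1)^2 = +1.
v=2: v_2(a)=0, v_2(b)=8; units ≡ 5, 5 (mod 8); ε·ε+αω+βω = 0·0+0·1+8·1 ≡ 0  ⇒  (a,b)_2 = +1.
Ram(13, 23205) = {5, 7}; no ℚ_5-point on the conic.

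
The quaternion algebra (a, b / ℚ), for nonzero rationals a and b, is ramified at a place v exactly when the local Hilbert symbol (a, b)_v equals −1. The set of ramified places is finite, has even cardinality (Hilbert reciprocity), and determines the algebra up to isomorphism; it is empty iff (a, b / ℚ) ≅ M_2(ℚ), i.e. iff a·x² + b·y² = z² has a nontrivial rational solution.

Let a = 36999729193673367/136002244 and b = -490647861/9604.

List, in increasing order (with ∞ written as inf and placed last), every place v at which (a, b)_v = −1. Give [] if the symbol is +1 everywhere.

[2, 3, 11, 41]

(a, b) ≡ (407, -50061) mod (ℚ^×)²; places V = {2, 3, 7, 11, 17, 29, 37, 41, ∞}.
(a,b)_3: α=12, u≡2; β=5, v≡2 (mod 3); (2|3)=-1, (2|3)=-1; sign (−1)^0·-1^5·-1^12 = -1.
(a,b)_∞: sgn(407)=+, sgn(-50061)=−, so +1.
(a,b)_37: α=1, u≡10; β=1, v≡4 (mod 37); (10|37)=+1, (4|37)=+1; sign (−1)^0·+1^1·+1^1 = +1.
(a,b)_11: α=3, u≡9; β=3, v≡1 (mod 11); (9|11)=+1, (1|11)=+1; sign (−1)^1·+1^3·+1^3 = -1.
(a,b)_29: α=2, u≡24; β=0, v≡13 (mod 29); (24|29)=+1, (13|29)=+1; sign (−1)^0·+1^0·+1^2 = +1.
(a,b)_41: α=2, u≡11; β=1, v≡10 (mod 41); (11|41)=-1, (10|41)=+1; sign (−1)^0·-1^1·+1^2 = -1.
(a,b)_2: α=-2, β=-2; u≡7, v≡3 (mod 8); ε(u)ε(v)=1·1, αω(v)=-2·1, βω(u)=-2·0; sum ≡ 1  ⇒  -1.
(a,b)_17: α=-2, u≡13; β=0, v≡15 (mod 17); (13|17)=+1, (15|17)=+1; sign (−1)^0·+1^0·+1^-2 = +1.
(a,b)_7: α=-6, u≡2; β=-4, v≡6 (mod 7); (2|7)=+1, (6|7)=-1; sign (−1)^0·+1^-4·-1^-6 = +1.
|Ram(407, -50061)| = 4, even; anisotropic at {2, 3, 11, 41}.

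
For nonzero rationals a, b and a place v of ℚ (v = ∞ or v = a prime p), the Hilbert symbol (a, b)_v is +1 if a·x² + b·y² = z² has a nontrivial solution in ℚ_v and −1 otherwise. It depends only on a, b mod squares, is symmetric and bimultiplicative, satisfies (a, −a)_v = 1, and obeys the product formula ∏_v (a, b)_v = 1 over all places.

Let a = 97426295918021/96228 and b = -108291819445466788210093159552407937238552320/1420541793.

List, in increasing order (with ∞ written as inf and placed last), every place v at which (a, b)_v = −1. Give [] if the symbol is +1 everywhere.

[3, 5, 7, 17, 23, 41]

Mod squares: a ≡ 747813, b ≡ -796179615. Check v ∈ {∞, 2, 3, 5, 7, 11, 17, 19, 23, 29, 31, 41, 43}.
v=17: a=17^3·(≡12), b=17^9·(≡4) mod 17; (12|17)=-1, (4|17)=+1; (−1)^{3·9·8}·(-1)^9·(+1)^3 = -1.
v=5: a=5^0·(≡2), b=5^1·(≡2) mod 5; (2|5)=-1, (2|5)=-1; (−1)^{0·1·2}·(-1)^1·(-1)^0 = -1.
v=∞: 747813 > 0 and -796179615 < 0  ⇒  (a,b)_∞ = +1.
v=19: a=19^2·(≡4), b=19^2·(≡18) mod 19; (4|19)=+1, (18|19)=-1; (−1)^{2·2·9}·(+1)^2·(-1)^2 = +1.
v=2: v_2(a)=-2, v_2(b)=8; units ≡ 5, 1 (mod 8); ε·ε+αω+βω = 0·0+-2·0+8·1 ≡ 0  ⇒  (a,b)_2 = +1.
v=29: a=29^2·(≡2), b=29^4·(≡18) mod 29; (2|29)=-1, (18|29)=-1; (−1)^{2·4·14}·(-1)^4·(-1)^2 = +1.
v=41: a=41^0·(≡30), b=41^1·(≡37) mod 41; (30|41)=-1, (37|41)=+1; (−1)^{0·1·20}·(-1)^1·(+1)^0 = -1.
v=7: a=7^2·(≡5), b=7^9·(≡3) mod 7; (5|7)=-1, (3|7)=-1; (−1)^{2·9·3}·(-1)^9·(-1)^2 = -1.
v=23: a=23^0·(≡22), b=23^1·(≡2) mod 23; (22|23)=-1, (2|23)=+1; (−1)^{0·1·11}·(-1)^1·(+1)^0 = -1.
v=31: a=31^1·(≡10), b=31^4·(≡10) mod 31; (10|31)=+1, (10|31)=+1; (−1)^{1·4·15}·(+1)^4·(+1)^1 = +1.
v=43: a=43^1·(≡20), b=43^3·(≡36) mod 43; (20|43)=-1, (36|43)=+1; (−1)^{1·3·21}·(-1)^3·(+1)^1 = +1.
v=11: a=11^-1·(≡5), b=11^-1·(≡2) mod 11; (5|11)=+1, (2|11)=-1; (−1)^{-1·-1·5}·(+1)^-1·(-1)^-1 = +1.
v=3: a=3^-7·(≡1), b=3^-17·(≡1) mod 3; (1|3)=+1, (1|3)=+1; (−1)^{-7·-17·1}·(+1)^-17·(+1)^-7 = -1.
(747813, -796179615 / ℚ) ramifies at {3, 5, 7, 17, 23, 41}: a division algebra.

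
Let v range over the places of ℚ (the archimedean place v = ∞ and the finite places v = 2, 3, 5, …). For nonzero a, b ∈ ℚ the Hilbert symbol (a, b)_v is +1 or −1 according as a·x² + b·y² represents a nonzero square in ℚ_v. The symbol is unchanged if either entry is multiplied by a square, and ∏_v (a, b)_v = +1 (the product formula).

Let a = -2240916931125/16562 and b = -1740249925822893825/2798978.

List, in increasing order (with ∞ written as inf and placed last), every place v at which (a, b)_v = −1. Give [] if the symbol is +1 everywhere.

[3, inf]

Mod squares: a ≡ -10, b ≡ -114. Check v ∈ {∞, 2, 3, 5, 7, 13, 19, 29}.
v=13: a=13^-2·(≡9), b=13^-4·(≡9) mod 13; (9|13)=+1, (9|13)=+1; (−1)^{-2·-4·6}·(+1)^-4·(+1)^-2 = +1.
v=∞: -10 < 0 and -114 < 0  ⇒  (a,b)_∞ = -1.
v=2: v_2(a)=-1, v_2(b)=-1; units ≡ 3, 7 (mod 8); ε·ε+αω+βω = 1·1+-1·0+-1·1 ≡ 0  ⇒  (a,b)_2 = +1.
v=3: a=3^10·(≡2), b=3^15·(≡1) mod 3; (2|3)=-1, (1|3)=+1; (−1)^{10·15·1}·(-1)^15·(+1)^10 = -1.
v=5: a=5^3·(≡3), b=5^2·(≡4) mod 5; (3|5)=-1, (4|5)=+1; (−1)^{3·2·2}·(-1)^2·(+1)^3 = +1.
v=19: a=19^2·(≡1), b=19^3·(≡2) mod 19; (1|19)=+1, (2|19)=-1; (−1)^{2·3·9}·(+1)^3·(-1)^2 = +1.
v=7: a=7^-2·(≡1), b=7^-2·(≡5) mod 7; (1|7)=+1, (5|7)=-1; (−1)^{-2·-2·3}·(+1)^-2·(-1)^-2 = +1.
v=29: a=29^2·(≡8), b=29^4·(≡12) mod 29; (8|29)=-1, (12|29)=-1; (−1)^{2·4·14}·(-1)^4·(-1)^2 = +1.
(-10, -114 / ℚ) ramifies at {3, ∞}: a division algebra.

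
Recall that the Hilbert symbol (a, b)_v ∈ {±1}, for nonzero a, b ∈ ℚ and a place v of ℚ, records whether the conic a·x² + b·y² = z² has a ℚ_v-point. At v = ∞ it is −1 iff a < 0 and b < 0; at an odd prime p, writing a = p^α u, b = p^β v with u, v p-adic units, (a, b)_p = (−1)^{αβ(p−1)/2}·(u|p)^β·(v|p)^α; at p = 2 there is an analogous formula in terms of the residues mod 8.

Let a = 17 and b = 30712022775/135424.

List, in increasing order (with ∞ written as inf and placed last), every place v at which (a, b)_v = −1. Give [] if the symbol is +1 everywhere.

(a, b) ≡ (17, 119) mod (ℚ^×)²; places V = {2, 3, 5, 7, 17, 23, ∞}.
(a,b)_17: α=1, u≡1; β=3, v≡10 (mod 17); (1|17)=+1, (10|17)=-1; sign (−1)^0·+1^3·-1^1 = -1.
(a,b)_5: α=0, u≡2; β=2, v≡4 (mod 5); (2|5)=-1, (4|5)=+1; sign (−1)^0·-1^2·+1^0 = +1.
(a,b)_∞: sgn(17)=+, sgn(119)=+, so +1.
(a,b)_23: α=0, u≡17; β=-2, v≡8 (mod 23); (17|23)=-1, (8|23)=+1; sign (−1)^0·-1^-2·+1^0 = +1.
(a,b)_2: α=0, β=-8; u≡1, v≡7 (mod 8); ε(u)ε(v)=0·1, αω(v)=0·0, βω(u)=-8·0; sum ≡ 0  ⇒  +1.
(a,b)_7: α=0, u≡3; β=3, v≡5 (mod 7); (3|7)=-1, (5|7)=-1; sign (−1)^0·-1^3·-1^0 = -1.
(a,b)_3: α=0, u≡2; β=6, v≡2 (mod 3); (2|3)=-1, (2|3)=-1; sign (−1)^0·-1^6·-1^0 = +1.
(17, 119 / ℚ) ramifies at {7, 17}: a division algebra.

[7, 17]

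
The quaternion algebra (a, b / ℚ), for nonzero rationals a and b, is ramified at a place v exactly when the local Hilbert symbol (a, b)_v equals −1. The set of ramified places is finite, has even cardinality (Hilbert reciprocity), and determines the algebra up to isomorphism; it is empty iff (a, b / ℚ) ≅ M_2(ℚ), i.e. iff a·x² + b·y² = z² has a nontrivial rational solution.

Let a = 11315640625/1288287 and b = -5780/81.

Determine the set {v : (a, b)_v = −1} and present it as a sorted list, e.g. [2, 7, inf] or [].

(a, b) ≡ (7, -5) mod (ℚ^×)²; places V = {2, 3, 5, 7, 11, 13, 17, 23, 37, ∞}.
(a,b)_23: α=2, u≡15; β=0, v≡9 (mod 23); (15|23)=-1, (9|23)=+1; sign (−1)^0·-1^0·+1^2 = +1.
(a,b)_∞: sgn(7)=+, sgn(-5)=−, so +1.
(a,b)_17: α=0, u≡7; β=2, v≡5 (mod 17); (7|17)=-1, (5|17)=-1; sign (−1)^0·-1^2·-1^0 = +1.
(a,b)_2: α=0, β=2; u≡7, v≡3 (mod 8); ε(u)ε(v)=1·1, αω(v)=0·1, βω(u)=2·0; sum ≡ 1  ⇒  -1.
(a,b)_11: α=-2, u≡8; β=0, v≡7 (mod 11); (8|11)=-1, (7|11)=-1; sign (−1)^0·-1^0·-1^-2 = +1.
(a,b)_13: α=-2, u≡11; β=0, v≡6 (mod 13); (11|13)=-1, (6|13)=-1; sign (−1)^0·-1^0·-1^-2 = +1.
(a,b)_5: α=6, u≡3; β=1, v≡4 (mod 5); (3|5)=-1, (4|5)=+1; sign (−1)^0·-1^1·+1^6 = -1.
(a,b)_7: α=-1, u≡4; β=0, v≡4 (mod 7); (4|7)=+1, (4|7)=+1; sign (−1)^0·+1^0·+1^-1 = +1.
(a,b)_37: α=2, u≡4; β=0, v≡20 (mod 37); (4|37)=+1, (20|37)=-1; sign (−1)^0·+1^0·-1^2 = +1.
(a,b)_3: α=-2, u≡1; β=-4, v≡1 (mod 3); (1|3)=+1, (1|3)=+1; sign (−1)^0·+1^-4·+1^-2 = +1.
|Ram(7, -5)| = 2, even; anisotropic at {2, 5}.

[2, 5]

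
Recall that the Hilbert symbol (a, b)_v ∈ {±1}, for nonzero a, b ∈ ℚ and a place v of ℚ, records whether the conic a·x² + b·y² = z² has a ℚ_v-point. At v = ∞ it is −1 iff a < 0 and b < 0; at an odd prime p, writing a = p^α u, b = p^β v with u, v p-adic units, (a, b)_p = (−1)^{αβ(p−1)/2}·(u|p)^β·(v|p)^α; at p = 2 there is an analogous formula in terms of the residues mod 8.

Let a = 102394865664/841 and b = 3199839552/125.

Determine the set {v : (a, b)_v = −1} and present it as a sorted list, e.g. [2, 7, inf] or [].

Mod squares: a ≡ 25194, b ≡ 62985. Check v ∈ {∞, 2, 3, 5, 7, 13, 17, 19, 29}.
v=∞: 25194 > 0 and 62985 > 0  ⇒  (a,b)_∞ = +1.
v=5: a=5^0·(≡4), b=5^-3·(≡2) mod 5; (4|5)=+1, (2|5)=-1; (−1)^{0·-3·2}·(+1)^-3·(-1)^0 = +1.
v=2: v_2(a)=11, v_2(b)=6; units ≡ 5, 1 (mod 8); ε·ε+αω+βω = 0·0+11·0+6·1 ≡ 0  ⇒  (a,b)_2 = +1.
v=7: a=7^2·(≡1), b=7^2·(≡5) mod 7; (1|7)=+1, (5|7)=-1; (−1)^{2·2·3}·(+1)^2·(-1)^2 = +1.
v=13: a=13^1·(≡3), b=13^1·(≡3) mod 13; (3|13)=+1, (3|13)=+1; (−1)^{1·1·6}·(+1)^1·(+1)^1 = +1.
v=29: a=29^-2·(≡20), b=29^0·(≡19) mod 29; (20|29)=+1, (19|29)=-1; (−1)^{-2·0·14}·(+1)^0·(-1)^-2 = +1.
v=17: a=17^1·(≡12), b=17^1·(≡9) mod 17; (12|17)=-1, (9|17)=+1; (−1)^{1·1·8}·(-1)^1·(+1)^1 = -1.
v=19: a=19^1·(≡12), b=19^1·(≡6) mod 19; (12|19)=-1, (6|19)=+1; (−1)^{1·1·9}·(-1)^1·(+1)^1 = +1.
v=3: a=3^5·(≡1), b=3^5·(≡1) mod 3; (1|3)=+1, (1|3)=+1; (−1)^{5·5·1}·(+1)^5·(+1)^5 = -1.
Ram(25194, 62985) = {3, 17}; no ℚ_3-point on the conic.

[3, 17]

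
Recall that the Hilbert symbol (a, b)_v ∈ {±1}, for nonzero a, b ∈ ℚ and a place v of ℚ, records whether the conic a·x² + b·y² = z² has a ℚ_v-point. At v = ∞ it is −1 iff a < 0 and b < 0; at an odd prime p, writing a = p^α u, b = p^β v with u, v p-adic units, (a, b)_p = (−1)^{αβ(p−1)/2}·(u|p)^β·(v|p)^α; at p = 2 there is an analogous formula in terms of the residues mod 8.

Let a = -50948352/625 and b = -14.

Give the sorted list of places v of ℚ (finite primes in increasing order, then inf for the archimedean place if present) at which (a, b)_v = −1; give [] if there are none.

(a, b) ≡ (-273, -14) mod (ℚ^×)²; places V = {2, 3, 5, 7, 13, ∞}.
(a,b)_3: α=7, u≡2; β=0, v≡1 (mod 3); (2|3)=-1, (1|3)=+1; sign (−1)^0·-1^0·+1^7 = +1.
(a,b)_13: α=1, u≡6; β=0, v≡12 (mod 13); (6|13)=-1, (12|13)=+1; sign (−1)^0·-1^0·+1^1 = +1.
(a,b)_7: α=1, u≡6; β=1, v≡5 (mod 7); (6|7)=-1, (5|7)=-1; sign (−1)^1·-1^1·-1^1 = -1.
(a,b)_∞: sgn(-273)=−, sgn(-14)=−, so -1.
(a,b)_5: α=-4, u≡3; β=0, v≡1 (mod 5); (3|5)=-1, (1|5)=+1; sign (−1)^0·-1^0·+1^-4 = +1.
(a,b)_2: α=8, β=1; u≡7, v≡1 (mod 8); ε(u)ε(v)=1·0, αω(v)=8·0, βω(u)=1·0; sum ≡ 0  ⇒  +1.
(-273, -14 / ℚ) ramifies at {7, ∞}: a division algebra.

[7, inf]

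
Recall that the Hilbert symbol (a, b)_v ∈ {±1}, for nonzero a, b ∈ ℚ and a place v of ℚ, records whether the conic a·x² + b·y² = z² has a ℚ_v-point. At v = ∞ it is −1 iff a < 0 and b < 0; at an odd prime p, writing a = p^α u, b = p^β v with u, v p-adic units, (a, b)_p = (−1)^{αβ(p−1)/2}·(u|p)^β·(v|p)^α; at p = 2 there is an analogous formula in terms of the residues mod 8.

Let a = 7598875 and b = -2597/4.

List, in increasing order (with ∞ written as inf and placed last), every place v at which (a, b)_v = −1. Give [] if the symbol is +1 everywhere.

[2, 5]

(a, b) ≡ (303955, -53) mod (ℚ^×)²; places V = {2, 5, 7, 31, 37, 53, ∞}.
(a,b)_37: α=1, u≡25; β=0, v≡26 (mod 37); (25|37)=+1, (26|37)=+1; sign (−1)^0·+1^0·+1^1 = +1.
(a,b)_53: α=1, u≡10; β=1, v≡1 (mod 53); (10|53)=+1, (1|53)=+1; sign (−1)^0·+1^1·+1^1 = +1.
(a,b)_5: α=3, u≡1; β=0, v≡2 (mod 5); (1|5)=+1, (2|5)=-1; sign (−1)^0·+1^0·-1^3 = -1.
(a,b)_2: α=0, β=-2; u≡3, v≡3 (mod 8); ε(u)ε(v)=1·1, αω(v)=0·1, βω(u)=-2·1; sum ≡ 1  ⇒  -1.
(a,b)_31: α=1, u≡8; β=0, v≡25 (mod 31); (8|31)=+1, (25|31)=+1; sign (−1)^0·+1^0·+1^1 = +1.
(a,b)_7: α=0, u≡4; β=2, v≡6 (mod 7); (4|7)=+1, (6|7)=-1; sign (−1)^0·+1^2·-1^0 = +1.
(a,b)_∞: sgn(303955)=+, sgn(-53)=−, so +1.
|Ram(303955, -53)| = 2, even; anisotropic at {2, 5}.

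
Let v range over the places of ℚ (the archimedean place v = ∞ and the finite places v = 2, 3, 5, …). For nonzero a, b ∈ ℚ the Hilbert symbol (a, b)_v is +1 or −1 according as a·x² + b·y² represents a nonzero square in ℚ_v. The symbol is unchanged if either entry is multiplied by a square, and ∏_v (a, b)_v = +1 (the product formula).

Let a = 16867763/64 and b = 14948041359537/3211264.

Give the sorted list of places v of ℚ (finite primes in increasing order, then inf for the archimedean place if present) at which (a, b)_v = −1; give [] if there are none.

[11, 17, 19, 23]

Mod squares: a ≡ 139403, b ≡ 96577. Check v ∈ {∞, 2, 3, 7, 11, 13, 17, 19, 23, 29}.
v=19: a=19^1·(≡3), b=19^1·(≡15) mod 19; (3|19)=-1, (15|19)=-1; (−1)^{1·1·9}·(-1)^1·(-1)^1 = -1.
v=7: a=7^0·(≡3), b=7^-2·(≡3) mod 7; (3|7)=-1, (3|7)=-1; (−1)^{0·-2·3}·(-1)^-2·(-1)^0 = +1.
v=23: a=23^1·(≡4), b=23^1·(≡13) mod 23; (4|23)=+1, (13|23)=+1; (−1)^{1·1·11}·(+1)^1·(+1)^1 = -1.
v=17: a=17^0·(≡7), b=17^1·(≡12) mod 17; (7|17)=-1, (12|17)=-1; (−1)^{0·1·8}·(-1)^1·(-1)^0 = -1.
v=3: a=3^0·(≡2), b=3^2·(≡1) mod 3; (2|3)=-1, (1|3)=+1; (−1)^{0·2·1}·(-1)^2·(+1)^0 = +1.
v=13: a=13^0·(≡10), b=13^3·(≡5) mod 13; (10|13)=+1, (5|13)=-1; (−1)^{0·3·6}·(+1)^3·(-1)^0 = +1.
v=29: a=29^1·(≡28), b=29^2·(≡7) mod 29; (28|29)=+1, (7|29)=+1; (−1)^{1·2·14}·(+1)^2·(+1)^1 = +1.
v=∞: 139403 > 0 and 96577 > 0  ⇒  (a,b)_∞ = +1.
v=2: v_2(a)=-6, v_2(b)=-16; units ≡ 3, 1 (mod 8); ε·ε+αω+βω = 1·0+-6·0+-16·1 ≡ 0  ⇒  (a,b)_2 = +1.
v=11: a=11^3·(≡5), b=11^2·(≡10) mod 11; (5|11)=+1, (10|11)=-1; (−1)^{3·2·5}·(+1)^2·(-1)^3 = -1.
(139403, 96577 / ℚ) ramifies at {11, 17, 19, 23}: a division algebra.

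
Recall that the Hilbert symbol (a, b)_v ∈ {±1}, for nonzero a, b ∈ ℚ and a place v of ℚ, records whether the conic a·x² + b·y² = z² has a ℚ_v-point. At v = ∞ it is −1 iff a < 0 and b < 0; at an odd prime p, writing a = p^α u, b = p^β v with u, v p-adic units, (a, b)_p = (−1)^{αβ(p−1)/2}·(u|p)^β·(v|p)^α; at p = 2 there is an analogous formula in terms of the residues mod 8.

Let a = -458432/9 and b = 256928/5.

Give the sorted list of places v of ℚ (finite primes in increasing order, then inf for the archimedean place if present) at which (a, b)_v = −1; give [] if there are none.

[2, 5, 7, 13, 19, 29, 31, 37]

Mod squares: a ≡ -7163, b ≡ 80290. Check v ∈ {∞, 2, 3, 5, 7, 13, 19, 29, 31, 37}.
v=37: a=37^0·(≡8), b=37^1·(≡5) mod 37; (8|37)=-1, (5|37)=-1; (−1)^{0·1·18}·(-1)^1·(-1)^0 = -1.
v=13: a=13^1·(≡2), b=13^0·(≡7) mod 13; (2|13)=-1, (7|13)=-1; (−1)^{1·0·6}·(-1)^0·(-1)^1 = -1.
v=∞: -7163 < 0 and 80290 > 0  ⇒  (a,b)_∞ = +1.
v=3: a=3^-2·(≡1), b=3^0·(≡1) mod 3; (1|3)=+1, (1|3)=+1; (−1)^{-2·0·1}·(+1)^0·(+1)^-2 = +1.
v=5: a=5^0·(≡2), b=5^-1·(≡3) mod 5; (2|5)=-1, (3|5)=-1; (−1)^{0·-1·2}·(-1)^-1·(-1)^0 = -1.
v=2: v_2(a)=6, v_2(b)=5; units ≡ 5, 1 (mod 8); ε·ε+αω+βω = 0·0+6·0+5·1 ≡ 1  ⇒  (a,b)_2 = -1.
v=29: a=29^1·(≡19), b=29^0·(≡15) mod 29; (19|29)=-1, (15|29)=-1; (−1)^{1·0·14}·(-1)^0·(-1)^1 = -1.
v=7: a=7^0·(≡6), b=7^1·(≡2) mod 7; (6|7)=-1, (2|7)=+1; (−1)^{0·1·3}·(-1)^1·(+1)^0 = -1.
v=31: a=31^0·(≡3), b=31^1·(≡27) mod 31; (3|31)=-1, (27|31)=-1; (−1)^{0·1·15}·(-1)^1·(-1)^0 = -1.
v=19: a=19^1·(≡15), b=19^0·(≡2) mod 19; (15|19)=-1, (2|19)=-1; (−1)^{1·0·9}·(-1)^0·(-1)^1 = -1.
|Ram(-7163, 80290)| = 8, even; anisotropic at {2, 5, 7, 13, 19, 29, 31, 37}.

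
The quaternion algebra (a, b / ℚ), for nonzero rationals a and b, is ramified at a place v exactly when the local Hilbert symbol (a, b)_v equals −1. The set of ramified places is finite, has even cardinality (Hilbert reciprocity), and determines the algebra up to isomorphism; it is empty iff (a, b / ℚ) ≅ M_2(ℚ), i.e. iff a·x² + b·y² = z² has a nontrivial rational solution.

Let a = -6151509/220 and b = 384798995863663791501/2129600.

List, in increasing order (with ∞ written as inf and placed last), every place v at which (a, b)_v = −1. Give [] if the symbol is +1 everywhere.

Mod squares: a ≡ -767195, b ≡ 153439. Check v ∈ {∞, 2, 3, 5, 7, 11, 13, 29, 37}.
v=∞: -767195 < 0 and 153439 > 0  ⇒  (a,b)_∞ = +1.
v=37: a=37^1·(≡8), b=37^3·(≡36) mod 37; (8|37)=-1, (36|37)=+1; (−1)^{1·3·18}·(-1)^3·(+1)^1 = -1.
v=5: a=5^-1·(≡4), b=5^-2·(≡4) mod 5; (4|5)=+1, (4|5)=+1; (−1)^{-1·-2·2}·(+1)^-2·(+1)^-1 = +1.
v=3: a=3^2·(≡1), b=3^10·(≡1) mod 3; (1|3)=+1, (1|3)=+1; (−1)^{2·10·1}·(+1)^10·(+1)^2 = +1.
v=2: v_2(a)=-2, v_2(b)=-6; units ≡ 5, 7 (mod 8); ε·ε+αω+βω = 0·1+-2·0+-6·1 ≡ 0  ⇒  (a,b)_2 = +1.
v=29: a=29^1·(≡23), b=29^3·(≡24) mod 29; (23|29)=+1, (24|29)=+1; (−1)^{1·3·14}·(+1)^3·(+1)^1 = +1.
v=13: a=13^1·(≡6), b=13^3·(≡1) mod 13; (6|13)=-1, (1|13)=+1; (−1)^{1·3·6}·(-1)^3·(+1)^1 = -1.
v=7: a=7^2·(≡6), b=7^4·(≡6) mod 7; (6|7)=-1, (6|7)=-1; (−1)^{2·4·3}·(-1)^4·(-1)^2 = +1.
v=11: a=11^-1·(≡6), b=11^-3·(≡5) mod 11; (6|11)=-1, (5|11)=+1; (−1)^{-1·-3·5}·(-1)^-3·(+1)^-1 = +1.
(-767195, 153439 / ℚ) ramifies at {13, 37}: a division algebra.

[13, 37]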